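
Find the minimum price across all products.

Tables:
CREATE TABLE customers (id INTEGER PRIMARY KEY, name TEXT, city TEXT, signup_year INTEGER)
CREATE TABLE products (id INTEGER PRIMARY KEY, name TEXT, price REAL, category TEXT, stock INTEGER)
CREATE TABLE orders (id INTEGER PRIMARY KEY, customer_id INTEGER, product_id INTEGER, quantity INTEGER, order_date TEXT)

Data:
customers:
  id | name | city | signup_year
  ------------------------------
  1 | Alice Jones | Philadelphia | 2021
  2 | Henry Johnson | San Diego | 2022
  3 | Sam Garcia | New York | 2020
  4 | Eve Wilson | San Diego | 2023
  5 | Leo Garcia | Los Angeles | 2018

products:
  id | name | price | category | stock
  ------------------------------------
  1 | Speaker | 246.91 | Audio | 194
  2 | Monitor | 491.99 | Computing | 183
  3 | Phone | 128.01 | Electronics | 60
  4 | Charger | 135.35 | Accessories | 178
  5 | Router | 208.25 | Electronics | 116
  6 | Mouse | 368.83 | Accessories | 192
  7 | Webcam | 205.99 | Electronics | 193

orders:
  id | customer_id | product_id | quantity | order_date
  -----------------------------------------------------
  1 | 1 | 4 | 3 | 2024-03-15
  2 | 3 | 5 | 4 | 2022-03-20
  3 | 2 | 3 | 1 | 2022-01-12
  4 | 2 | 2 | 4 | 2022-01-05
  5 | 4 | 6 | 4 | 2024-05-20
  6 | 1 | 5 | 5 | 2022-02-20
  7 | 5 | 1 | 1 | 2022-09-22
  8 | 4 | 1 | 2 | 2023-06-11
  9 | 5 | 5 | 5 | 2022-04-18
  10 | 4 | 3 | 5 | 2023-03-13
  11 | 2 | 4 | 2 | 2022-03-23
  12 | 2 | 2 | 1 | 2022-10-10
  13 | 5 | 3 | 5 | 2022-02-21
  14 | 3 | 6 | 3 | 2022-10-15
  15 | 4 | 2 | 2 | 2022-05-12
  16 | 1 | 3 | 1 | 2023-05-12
SELECT MIN(price) FROM products

Execution result:
128.01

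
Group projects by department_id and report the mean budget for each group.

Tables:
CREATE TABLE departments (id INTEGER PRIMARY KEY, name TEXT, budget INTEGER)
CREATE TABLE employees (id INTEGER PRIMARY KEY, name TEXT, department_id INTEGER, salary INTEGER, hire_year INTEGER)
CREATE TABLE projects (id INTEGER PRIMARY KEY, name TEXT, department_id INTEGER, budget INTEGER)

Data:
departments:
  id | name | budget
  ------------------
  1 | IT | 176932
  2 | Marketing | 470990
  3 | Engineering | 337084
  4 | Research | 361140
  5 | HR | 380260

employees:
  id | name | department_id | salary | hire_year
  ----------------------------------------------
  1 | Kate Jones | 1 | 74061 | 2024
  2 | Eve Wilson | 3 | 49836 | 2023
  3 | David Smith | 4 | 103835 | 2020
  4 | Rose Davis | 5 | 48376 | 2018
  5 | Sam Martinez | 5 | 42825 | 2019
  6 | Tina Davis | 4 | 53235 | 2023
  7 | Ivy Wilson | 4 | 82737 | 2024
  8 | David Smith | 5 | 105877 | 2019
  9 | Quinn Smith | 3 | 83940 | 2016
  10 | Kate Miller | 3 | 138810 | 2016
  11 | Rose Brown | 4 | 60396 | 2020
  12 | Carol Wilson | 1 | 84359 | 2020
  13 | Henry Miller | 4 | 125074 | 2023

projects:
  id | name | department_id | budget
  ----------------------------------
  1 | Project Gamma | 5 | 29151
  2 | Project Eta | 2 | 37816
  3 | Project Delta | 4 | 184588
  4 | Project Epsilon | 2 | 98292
SELECT department_id, AVG(budget) AS avg_budget FROM projects GROUP BY department_id

Execution result:
department_id | avg_budget
2 | 68054.00
4 | 184588.00
5 | 29151.00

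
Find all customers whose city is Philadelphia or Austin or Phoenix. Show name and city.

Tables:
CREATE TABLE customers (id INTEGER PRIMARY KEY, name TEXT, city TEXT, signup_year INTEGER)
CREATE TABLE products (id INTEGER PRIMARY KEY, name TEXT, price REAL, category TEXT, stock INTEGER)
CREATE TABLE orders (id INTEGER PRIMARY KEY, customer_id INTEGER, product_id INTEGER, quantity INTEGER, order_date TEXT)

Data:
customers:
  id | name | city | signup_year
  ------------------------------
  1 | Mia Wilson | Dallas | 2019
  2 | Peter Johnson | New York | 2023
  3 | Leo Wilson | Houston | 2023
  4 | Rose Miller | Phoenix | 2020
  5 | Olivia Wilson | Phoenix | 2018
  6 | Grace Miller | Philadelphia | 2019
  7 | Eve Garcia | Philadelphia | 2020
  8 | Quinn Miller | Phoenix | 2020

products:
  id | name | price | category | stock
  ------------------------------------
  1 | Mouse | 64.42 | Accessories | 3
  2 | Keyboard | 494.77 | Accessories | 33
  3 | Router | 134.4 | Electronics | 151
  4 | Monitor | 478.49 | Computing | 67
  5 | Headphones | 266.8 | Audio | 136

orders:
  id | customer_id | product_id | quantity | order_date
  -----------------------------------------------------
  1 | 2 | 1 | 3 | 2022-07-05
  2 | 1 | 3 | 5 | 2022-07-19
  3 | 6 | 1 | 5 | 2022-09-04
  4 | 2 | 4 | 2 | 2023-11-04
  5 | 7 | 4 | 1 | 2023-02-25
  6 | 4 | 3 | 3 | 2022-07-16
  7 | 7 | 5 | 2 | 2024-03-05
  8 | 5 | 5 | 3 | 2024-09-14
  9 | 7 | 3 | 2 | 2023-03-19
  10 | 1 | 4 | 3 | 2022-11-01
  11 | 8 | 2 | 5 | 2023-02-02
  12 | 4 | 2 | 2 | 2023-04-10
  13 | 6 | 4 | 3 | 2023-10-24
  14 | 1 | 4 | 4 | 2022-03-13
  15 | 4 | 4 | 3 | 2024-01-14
SELECT name, city FROM customers WHERE city IN ('Philadelphia', 'Austin', 'Phoenix')

Execution result:
name | city
Rose Miller | Phoenix
Olivia Wilson | Phoenix
Grace Miller | Philadelphia
Eve Garcia | Philadelphia
Quinn Miller | Phoenix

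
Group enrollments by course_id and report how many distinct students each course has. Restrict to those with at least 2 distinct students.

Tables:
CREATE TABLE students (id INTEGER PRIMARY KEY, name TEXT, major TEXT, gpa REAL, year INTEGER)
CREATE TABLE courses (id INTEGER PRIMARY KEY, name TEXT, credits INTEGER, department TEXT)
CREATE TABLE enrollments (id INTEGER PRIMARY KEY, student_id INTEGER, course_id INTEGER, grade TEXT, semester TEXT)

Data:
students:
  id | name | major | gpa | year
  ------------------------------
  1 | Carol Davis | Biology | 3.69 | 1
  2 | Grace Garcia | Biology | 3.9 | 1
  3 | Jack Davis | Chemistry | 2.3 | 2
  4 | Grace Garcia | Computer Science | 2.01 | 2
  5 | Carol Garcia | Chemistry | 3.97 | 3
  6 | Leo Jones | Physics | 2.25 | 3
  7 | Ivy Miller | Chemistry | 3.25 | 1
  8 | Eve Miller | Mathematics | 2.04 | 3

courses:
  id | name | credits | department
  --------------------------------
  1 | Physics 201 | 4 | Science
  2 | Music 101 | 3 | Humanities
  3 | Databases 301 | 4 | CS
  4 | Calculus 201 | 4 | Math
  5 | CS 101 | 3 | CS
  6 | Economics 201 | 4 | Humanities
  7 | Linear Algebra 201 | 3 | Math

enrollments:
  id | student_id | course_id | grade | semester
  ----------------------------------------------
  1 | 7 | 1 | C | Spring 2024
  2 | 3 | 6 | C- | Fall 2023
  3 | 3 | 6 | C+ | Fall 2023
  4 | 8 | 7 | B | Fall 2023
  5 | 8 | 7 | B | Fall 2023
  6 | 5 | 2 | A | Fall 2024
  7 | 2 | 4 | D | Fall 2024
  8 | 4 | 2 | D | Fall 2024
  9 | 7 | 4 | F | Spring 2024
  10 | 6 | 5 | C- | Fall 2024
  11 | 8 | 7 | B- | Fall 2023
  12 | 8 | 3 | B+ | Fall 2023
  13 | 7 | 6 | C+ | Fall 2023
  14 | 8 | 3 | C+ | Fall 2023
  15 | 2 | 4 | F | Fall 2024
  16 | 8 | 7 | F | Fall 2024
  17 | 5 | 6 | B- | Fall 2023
SELECT course_id, COUNT(DISTINCT student_id) AS distinct_student_count FROM enrollments GROUP BY course_id HAVING COUNT(DISTINCT student_id) >= 2

Execution result:
course_id | distinct_student_count
2 | 2
4 | 2
6 | 3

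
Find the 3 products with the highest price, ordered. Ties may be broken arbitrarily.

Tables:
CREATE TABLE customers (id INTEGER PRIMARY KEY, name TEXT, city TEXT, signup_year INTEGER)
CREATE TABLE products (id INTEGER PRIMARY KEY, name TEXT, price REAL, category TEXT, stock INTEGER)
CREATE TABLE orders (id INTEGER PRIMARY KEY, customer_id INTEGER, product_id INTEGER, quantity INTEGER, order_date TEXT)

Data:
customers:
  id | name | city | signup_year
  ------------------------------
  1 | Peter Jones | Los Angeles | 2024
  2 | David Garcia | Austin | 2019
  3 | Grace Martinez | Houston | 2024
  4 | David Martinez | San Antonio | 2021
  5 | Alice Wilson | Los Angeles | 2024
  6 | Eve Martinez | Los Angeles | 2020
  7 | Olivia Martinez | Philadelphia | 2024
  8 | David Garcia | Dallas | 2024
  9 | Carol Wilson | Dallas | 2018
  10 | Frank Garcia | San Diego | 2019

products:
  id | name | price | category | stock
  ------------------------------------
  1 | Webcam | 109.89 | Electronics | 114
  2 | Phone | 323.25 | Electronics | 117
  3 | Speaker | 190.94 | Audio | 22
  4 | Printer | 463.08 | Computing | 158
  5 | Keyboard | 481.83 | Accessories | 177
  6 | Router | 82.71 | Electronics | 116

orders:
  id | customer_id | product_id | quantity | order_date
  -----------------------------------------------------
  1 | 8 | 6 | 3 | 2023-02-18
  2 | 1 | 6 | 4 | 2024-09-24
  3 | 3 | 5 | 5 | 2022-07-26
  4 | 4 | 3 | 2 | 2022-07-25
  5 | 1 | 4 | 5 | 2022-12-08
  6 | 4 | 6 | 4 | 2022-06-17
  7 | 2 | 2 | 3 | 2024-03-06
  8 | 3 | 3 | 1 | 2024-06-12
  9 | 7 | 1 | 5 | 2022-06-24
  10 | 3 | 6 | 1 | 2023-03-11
SELECT name, price FROM products ORDER BY price DESC LIMIT 3

Execution result:
name | price
Keyboard | 481.83
Printer | 463.08
Phone | 323.25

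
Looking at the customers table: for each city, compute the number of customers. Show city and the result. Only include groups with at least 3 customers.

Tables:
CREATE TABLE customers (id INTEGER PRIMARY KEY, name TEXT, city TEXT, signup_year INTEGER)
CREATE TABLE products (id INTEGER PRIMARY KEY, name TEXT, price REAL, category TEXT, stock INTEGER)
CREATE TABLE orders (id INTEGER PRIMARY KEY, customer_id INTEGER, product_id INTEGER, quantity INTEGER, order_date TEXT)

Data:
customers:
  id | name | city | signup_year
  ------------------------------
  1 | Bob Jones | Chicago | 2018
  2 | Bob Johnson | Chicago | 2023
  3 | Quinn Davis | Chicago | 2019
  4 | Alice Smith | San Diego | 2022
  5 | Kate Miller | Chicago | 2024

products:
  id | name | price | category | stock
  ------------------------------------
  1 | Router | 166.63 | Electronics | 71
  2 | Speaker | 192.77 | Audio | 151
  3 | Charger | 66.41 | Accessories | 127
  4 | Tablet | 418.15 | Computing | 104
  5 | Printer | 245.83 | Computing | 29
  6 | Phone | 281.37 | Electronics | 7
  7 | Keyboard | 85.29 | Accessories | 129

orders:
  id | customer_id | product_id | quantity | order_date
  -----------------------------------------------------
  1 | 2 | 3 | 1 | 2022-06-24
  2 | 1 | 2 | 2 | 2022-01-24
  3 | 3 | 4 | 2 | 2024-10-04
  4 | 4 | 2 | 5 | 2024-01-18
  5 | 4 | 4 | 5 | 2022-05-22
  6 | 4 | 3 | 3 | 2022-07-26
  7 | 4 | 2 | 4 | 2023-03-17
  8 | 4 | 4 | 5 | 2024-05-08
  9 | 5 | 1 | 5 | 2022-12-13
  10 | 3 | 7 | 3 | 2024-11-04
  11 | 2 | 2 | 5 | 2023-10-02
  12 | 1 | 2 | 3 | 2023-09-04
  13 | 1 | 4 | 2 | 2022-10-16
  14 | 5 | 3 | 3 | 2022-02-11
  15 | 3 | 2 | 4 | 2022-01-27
SELECT city, COUNT(*) AS n FROM customers GROUP BY city HAVING COUNT(*) >= 3

Execution result:
city | n
Chicago | 4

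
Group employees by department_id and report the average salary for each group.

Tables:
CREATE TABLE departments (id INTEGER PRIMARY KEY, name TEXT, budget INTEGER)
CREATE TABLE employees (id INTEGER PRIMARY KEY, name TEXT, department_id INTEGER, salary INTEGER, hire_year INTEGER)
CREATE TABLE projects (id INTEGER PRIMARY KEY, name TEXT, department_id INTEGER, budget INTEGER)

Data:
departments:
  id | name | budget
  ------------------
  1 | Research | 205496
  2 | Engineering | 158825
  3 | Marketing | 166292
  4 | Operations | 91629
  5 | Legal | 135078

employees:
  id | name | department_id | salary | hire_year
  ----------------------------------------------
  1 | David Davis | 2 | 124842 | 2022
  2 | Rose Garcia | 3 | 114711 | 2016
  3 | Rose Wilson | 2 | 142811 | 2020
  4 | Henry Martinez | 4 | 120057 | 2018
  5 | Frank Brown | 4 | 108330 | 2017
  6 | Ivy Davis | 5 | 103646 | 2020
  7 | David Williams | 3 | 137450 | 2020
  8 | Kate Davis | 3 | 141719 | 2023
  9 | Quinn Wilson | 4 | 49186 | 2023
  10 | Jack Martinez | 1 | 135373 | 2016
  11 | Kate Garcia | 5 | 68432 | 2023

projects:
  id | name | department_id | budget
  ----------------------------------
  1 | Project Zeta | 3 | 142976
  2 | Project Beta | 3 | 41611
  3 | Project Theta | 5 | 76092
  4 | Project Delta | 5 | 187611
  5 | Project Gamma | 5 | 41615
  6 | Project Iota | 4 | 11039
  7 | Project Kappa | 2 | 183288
SELECT department_id, AVG(salary) AS avg_salary FROM employees GROUP BY department_id

Execution result:
department_id | avg_salary
1 | 135373.00
2 | 133826.50
3 | 131293.33
4 | 92524.33
5 | 86039.00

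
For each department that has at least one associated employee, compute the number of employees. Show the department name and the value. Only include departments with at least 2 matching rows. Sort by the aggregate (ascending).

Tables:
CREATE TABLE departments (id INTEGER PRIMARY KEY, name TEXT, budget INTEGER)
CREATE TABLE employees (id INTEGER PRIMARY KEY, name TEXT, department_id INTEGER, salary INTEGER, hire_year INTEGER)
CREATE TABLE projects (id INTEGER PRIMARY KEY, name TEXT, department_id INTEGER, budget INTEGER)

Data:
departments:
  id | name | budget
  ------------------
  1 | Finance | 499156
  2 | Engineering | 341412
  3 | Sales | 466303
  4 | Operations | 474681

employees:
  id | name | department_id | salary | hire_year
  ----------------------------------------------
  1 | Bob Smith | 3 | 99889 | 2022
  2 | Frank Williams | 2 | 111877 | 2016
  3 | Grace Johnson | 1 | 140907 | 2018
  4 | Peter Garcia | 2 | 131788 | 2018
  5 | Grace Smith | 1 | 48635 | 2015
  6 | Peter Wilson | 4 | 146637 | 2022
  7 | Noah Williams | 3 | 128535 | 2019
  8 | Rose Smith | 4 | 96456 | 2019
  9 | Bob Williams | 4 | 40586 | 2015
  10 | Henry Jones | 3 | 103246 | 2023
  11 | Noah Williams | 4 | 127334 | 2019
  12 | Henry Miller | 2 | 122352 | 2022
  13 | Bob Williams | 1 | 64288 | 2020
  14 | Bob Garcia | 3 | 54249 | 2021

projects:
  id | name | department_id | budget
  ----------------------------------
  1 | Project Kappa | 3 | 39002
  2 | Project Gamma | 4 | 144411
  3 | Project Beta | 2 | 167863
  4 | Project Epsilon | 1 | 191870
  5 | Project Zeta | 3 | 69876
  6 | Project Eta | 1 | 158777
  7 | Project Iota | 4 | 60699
SELECT p.name, COUNT(*) AS n FROM employees c JOIN departments p ON c.department_id = p.id GROUP BY p.id, p.name HAVING COUNT(*) >= 2 ORDER BY n ASC

Execution result:
name | n
Finance | 3
Engineering | 3
Sales | 4
Operations | 4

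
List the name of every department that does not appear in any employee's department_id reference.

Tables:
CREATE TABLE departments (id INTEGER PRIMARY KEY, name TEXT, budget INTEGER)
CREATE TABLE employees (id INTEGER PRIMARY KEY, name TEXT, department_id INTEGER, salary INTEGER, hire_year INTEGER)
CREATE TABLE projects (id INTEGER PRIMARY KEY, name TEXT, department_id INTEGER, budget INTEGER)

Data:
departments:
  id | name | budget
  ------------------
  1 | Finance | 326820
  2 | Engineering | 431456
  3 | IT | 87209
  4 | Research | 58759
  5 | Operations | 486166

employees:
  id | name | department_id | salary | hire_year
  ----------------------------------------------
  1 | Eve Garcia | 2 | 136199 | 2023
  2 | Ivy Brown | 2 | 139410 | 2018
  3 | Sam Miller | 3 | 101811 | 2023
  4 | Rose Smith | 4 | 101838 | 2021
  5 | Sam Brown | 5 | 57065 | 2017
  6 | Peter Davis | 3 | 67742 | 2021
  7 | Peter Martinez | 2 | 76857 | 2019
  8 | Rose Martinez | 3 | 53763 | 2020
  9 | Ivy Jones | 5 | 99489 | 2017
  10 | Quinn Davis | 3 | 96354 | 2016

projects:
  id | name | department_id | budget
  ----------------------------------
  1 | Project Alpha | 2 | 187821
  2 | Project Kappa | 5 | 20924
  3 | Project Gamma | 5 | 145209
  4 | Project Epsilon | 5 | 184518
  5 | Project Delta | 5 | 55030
SELECT p.name FROM departments p LEFT JOIN employees c ON c.department_id = p.id WHERE c.id IS NULL

Execution result:
Finance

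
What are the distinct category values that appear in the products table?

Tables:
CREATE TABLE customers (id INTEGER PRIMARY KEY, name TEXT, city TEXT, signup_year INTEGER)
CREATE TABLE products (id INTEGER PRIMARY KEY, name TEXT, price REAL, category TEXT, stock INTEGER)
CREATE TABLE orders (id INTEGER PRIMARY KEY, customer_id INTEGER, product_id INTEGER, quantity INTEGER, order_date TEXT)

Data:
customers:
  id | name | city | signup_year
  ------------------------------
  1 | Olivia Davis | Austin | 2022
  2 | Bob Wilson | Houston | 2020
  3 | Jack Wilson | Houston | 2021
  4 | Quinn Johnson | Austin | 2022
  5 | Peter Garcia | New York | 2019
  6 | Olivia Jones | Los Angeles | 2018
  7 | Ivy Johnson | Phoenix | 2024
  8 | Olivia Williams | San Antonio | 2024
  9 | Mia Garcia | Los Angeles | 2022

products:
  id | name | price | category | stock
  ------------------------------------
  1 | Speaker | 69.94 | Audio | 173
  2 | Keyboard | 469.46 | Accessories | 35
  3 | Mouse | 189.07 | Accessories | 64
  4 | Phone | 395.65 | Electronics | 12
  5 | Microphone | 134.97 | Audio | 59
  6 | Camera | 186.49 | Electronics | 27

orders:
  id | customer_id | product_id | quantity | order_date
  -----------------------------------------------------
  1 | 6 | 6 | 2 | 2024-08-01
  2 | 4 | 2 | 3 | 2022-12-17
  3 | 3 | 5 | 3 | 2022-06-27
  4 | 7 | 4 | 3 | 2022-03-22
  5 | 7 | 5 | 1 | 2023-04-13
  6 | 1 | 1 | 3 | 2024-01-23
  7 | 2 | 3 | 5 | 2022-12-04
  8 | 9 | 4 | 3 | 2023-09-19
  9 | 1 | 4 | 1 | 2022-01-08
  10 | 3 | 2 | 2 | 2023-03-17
SELECT DISTINCT category FROM products

Execution result:
category
Audio
Accessories
Electronics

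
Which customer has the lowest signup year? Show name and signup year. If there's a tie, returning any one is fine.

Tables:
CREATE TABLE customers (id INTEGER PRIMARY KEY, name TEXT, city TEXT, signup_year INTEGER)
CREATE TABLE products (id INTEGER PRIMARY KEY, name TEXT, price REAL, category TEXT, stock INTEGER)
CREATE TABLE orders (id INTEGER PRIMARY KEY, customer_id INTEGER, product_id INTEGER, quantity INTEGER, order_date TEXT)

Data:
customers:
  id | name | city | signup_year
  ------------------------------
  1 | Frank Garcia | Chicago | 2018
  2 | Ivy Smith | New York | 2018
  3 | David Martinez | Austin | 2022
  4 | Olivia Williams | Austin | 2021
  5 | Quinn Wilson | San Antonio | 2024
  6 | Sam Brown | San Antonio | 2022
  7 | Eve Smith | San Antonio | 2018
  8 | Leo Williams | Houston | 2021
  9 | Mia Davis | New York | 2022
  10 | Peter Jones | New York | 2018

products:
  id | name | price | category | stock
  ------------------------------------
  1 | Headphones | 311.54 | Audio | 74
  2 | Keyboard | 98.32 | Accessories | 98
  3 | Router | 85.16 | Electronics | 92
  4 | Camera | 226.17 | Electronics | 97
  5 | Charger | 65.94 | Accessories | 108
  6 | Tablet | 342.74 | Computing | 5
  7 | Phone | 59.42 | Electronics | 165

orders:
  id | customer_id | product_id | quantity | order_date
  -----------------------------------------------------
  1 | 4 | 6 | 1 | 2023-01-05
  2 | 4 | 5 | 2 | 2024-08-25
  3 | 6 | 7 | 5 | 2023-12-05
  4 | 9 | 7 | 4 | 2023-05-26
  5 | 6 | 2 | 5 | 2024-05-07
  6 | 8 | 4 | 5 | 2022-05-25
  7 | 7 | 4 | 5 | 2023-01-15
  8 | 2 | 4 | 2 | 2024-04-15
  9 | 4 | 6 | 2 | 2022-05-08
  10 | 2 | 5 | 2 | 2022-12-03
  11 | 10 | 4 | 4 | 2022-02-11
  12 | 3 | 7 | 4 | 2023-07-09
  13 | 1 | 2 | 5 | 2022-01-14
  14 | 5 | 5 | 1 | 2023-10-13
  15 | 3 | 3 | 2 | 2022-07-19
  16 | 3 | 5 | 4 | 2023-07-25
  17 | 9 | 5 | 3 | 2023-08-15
SELECT name, signup_year FROM customers ORDER BY signup_year ASC LIMIT 1

Execution result:
name | signup_year
Frank Garcia | 2018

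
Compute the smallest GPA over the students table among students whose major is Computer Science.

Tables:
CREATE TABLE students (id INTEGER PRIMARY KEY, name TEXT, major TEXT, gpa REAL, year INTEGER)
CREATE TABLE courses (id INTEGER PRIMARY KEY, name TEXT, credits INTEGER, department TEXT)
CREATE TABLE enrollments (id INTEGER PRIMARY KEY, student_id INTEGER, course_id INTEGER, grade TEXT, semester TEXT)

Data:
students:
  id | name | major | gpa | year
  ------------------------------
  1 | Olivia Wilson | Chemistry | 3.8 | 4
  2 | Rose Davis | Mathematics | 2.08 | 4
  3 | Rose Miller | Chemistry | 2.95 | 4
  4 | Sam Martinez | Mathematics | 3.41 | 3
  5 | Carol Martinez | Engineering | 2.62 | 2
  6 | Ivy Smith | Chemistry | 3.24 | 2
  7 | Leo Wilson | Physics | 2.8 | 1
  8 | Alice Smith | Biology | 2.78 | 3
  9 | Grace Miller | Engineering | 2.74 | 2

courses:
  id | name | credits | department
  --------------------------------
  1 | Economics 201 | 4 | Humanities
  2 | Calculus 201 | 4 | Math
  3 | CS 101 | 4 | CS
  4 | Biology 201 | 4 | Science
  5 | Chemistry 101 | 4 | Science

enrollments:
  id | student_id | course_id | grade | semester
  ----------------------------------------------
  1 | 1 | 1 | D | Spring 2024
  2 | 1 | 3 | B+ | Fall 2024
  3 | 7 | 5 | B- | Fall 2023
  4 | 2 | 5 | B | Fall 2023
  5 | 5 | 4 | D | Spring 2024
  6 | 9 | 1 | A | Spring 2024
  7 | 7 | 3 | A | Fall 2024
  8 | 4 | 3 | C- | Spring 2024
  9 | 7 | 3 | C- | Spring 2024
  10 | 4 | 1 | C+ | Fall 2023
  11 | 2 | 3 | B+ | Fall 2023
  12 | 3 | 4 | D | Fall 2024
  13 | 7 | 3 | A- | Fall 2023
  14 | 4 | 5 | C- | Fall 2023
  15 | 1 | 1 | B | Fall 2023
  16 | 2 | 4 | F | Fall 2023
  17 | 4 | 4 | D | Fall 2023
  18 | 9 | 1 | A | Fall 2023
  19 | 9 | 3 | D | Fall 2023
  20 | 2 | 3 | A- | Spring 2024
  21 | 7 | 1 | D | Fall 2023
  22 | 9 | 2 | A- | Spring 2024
SELECT MIN(gpa) FROM students WHERE major = 'Computer Science'

Execution result:
NULL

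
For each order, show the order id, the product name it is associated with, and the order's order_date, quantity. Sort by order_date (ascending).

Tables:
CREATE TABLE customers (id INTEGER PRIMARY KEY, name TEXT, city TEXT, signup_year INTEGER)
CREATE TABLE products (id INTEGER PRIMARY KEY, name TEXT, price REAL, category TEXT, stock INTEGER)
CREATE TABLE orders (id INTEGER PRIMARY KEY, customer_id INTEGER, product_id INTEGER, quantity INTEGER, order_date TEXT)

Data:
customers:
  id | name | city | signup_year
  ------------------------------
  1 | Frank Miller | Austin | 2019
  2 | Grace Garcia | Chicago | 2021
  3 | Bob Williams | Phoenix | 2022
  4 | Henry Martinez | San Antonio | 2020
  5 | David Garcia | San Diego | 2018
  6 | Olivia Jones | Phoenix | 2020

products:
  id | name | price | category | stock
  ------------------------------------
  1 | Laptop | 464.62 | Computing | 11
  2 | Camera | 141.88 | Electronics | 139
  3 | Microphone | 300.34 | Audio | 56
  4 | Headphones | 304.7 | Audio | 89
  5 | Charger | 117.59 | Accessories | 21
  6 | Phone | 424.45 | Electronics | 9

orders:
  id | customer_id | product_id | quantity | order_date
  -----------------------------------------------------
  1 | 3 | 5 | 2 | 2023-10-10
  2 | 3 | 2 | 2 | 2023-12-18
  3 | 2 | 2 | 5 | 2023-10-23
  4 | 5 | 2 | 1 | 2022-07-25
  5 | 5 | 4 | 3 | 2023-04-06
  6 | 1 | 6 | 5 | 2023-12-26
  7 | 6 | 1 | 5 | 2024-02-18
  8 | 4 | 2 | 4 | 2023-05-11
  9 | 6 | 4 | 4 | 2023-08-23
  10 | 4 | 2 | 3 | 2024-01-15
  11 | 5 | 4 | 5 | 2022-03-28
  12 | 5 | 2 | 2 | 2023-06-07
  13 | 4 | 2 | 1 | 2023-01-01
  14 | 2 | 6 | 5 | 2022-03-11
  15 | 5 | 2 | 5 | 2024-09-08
SELECT c.id, p.name AS product, c.order_date, c.quantity FROM orders c JOIN products p ON c.product_id = p.id ORDER BY c.order_date ASC

Execution result:
id | product | order_date | quantity
14 | Phone | 2022-03-11 | 5
11 | Headphones | 2022-03-28 | 5
4 | Camera | 2022-07-25 | 1
13 | Camera | 2023-01-01 | 1
5 | Headphones | 2023-04-06 | 3
8 | Camera | 2023-05-11 | 4
12 | Camera | 2023-06-07 | 2
9 | Headphones | 2023-08-23 | 4
1 | Charger | 2023-10-10 | 2
3 | Camera | 2023-10-23 | 5
2 | Camera | 2023-12-18 | 2
6 | Phone | 2023-12-26 | 5
10 | Camera | 2024-01-15 | 3
7 | Laptop | 2024-02-18 | 5
15 | Camera | 2024-09-08 | 5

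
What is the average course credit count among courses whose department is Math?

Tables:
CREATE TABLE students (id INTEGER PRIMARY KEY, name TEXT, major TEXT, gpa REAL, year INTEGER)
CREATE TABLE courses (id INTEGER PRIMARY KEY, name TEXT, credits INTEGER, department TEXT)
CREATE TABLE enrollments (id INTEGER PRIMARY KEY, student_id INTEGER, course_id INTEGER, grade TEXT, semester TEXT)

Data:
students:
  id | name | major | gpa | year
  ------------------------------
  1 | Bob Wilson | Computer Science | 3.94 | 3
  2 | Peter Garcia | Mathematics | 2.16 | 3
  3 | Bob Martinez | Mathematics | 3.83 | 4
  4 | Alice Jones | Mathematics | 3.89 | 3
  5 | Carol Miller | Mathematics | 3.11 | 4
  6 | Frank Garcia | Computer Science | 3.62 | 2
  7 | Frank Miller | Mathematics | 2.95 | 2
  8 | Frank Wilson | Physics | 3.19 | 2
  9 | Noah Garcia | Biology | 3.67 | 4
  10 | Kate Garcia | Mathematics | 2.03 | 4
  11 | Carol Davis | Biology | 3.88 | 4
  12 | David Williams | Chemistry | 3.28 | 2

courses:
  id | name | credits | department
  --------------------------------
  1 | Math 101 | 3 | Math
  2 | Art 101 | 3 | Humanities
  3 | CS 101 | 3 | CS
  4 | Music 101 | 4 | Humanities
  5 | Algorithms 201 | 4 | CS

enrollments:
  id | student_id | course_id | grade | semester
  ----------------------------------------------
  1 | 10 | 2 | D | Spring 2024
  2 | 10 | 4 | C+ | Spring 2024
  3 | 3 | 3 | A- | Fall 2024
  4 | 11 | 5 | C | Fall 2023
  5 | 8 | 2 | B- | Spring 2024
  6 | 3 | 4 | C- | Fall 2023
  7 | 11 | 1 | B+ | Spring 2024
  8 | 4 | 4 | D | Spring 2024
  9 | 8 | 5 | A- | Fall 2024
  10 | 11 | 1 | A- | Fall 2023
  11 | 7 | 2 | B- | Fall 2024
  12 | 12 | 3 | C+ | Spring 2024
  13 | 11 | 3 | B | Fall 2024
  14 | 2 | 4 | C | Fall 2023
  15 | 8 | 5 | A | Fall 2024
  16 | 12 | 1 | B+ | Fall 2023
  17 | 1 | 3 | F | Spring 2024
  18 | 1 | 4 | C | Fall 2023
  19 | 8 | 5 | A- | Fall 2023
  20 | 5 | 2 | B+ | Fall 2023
SELECT AVG(credits) FROM courses WHERE department = 'Math'

Execution result:
3.00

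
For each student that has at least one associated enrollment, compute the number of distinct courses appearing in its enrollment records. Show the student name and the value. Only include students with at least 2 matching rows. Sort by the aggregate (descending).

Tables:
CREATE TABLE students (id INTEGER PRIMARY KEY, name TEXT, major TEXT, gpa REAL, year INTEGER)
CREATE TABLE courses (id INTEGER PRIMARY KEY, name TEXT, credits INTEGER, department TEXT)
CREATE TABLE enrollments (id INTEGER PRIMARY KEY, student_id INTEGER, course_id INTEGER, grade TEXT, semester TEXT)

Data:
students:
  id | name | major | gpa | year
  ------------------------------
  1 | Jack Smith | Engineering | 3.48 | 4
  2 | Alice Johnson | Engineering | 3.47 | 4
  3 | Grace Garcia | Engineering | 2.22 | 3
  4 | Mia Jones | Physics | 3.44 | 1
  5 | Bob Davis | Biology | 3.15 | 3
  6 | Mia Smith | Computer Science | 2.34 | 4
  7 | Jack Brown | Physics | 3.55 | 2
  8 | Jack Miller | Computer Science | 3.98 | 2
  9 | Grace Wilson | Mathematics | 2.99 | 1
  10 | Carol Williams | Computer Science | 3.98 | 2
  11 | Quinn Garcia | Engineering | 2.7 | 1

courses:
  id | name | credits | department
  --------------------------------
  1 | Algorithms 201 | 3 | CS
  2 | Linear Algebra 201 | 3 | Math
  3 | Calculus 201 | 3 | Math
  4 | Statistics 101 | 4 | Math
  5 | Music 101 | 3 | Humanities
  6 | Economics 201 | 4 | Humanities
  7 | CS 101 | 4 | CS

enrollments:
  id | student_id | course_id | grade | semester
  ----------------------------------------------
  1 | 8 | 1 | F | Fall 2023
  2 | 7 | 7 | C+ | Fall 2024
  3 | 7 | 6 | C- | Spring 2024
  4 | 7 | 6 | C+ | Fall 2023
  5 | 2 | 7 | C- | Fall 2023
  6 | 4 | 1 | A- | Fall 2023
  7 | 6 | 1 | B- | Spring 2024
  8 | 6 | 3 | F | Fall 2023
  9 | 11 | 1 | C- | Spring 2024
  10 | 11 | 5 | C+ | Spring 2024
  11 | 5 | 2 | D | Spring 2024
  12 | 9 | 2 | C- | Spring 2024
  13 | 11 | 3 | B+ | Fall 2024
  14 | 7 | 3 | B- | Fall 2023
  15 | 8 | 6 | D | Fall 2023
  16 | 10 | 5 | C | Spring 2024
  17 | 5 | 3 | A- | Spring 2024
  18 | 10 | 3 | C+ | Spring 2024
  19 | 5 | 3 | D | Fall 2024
SELECT p.name, COUNT(DISTINCT c.course_id) AS distinct_course_count FROM enrollments c JOIN students p ON c.student_id = p.id GROUP BY p.id, p.name HAVING COUNT(*) >= 2 ORDER BY distinct_course_count DESC

Execution result:
name | distinct_course_count
Jack Brown | 3
Quinn Garcia | 3
Bob Davis | 2
Mia Smith | 2
Jack Miller | 2
Carol Williams | 2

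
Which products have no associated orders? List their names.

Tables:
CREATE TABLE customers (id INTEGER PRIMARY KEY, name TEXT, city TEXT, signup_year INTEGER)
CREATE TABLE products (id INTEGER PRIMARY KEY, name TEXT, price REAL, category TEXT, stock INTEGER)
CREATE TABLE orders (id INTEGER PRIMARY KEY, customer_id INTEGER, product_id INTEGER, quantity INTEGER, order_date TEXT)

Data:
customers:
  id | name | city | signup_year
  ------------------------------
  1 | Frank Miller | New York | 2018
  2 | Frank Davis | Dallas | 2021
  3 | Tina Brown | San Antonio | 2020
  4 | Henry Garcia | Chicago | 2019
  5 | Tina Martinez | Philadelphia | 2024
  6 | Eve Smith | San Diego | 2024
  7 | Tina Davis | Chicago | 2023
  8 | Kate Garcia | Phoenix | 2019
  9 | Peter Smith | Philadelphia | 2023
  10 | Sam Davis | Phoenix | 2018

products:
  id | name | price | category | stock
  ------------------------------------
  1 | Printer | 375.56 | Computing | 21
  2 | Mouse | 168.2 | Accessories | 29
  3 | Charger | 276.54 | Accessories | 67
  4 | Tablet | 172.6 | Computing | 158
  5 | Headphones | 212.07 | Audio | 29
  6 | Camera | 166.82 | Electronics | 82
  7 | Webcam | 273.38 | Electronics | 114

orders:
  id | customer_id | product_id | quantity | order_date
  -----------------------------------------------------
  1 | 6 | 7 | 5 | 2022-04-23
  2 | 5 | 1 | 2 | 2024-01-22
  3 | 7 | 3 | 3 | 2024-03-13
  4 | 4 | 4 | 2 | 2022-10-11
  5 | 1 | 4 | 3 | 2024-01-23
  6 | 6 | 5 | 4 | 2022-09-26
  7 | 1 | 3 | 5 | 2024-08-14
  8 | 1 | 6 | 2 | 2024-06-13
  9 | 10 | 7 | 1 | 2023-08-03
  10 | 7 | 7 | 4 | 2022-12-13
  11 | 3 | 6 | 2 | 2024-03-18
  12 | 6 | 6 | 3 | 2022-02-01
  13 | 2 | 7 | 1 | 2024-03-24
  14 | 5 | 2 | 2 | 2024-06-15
SELECT p.name FROM products p LEFT JOIN orders c ON c.product_id = p.id WHERE c.id IS NULL

Execution result:
(no rows)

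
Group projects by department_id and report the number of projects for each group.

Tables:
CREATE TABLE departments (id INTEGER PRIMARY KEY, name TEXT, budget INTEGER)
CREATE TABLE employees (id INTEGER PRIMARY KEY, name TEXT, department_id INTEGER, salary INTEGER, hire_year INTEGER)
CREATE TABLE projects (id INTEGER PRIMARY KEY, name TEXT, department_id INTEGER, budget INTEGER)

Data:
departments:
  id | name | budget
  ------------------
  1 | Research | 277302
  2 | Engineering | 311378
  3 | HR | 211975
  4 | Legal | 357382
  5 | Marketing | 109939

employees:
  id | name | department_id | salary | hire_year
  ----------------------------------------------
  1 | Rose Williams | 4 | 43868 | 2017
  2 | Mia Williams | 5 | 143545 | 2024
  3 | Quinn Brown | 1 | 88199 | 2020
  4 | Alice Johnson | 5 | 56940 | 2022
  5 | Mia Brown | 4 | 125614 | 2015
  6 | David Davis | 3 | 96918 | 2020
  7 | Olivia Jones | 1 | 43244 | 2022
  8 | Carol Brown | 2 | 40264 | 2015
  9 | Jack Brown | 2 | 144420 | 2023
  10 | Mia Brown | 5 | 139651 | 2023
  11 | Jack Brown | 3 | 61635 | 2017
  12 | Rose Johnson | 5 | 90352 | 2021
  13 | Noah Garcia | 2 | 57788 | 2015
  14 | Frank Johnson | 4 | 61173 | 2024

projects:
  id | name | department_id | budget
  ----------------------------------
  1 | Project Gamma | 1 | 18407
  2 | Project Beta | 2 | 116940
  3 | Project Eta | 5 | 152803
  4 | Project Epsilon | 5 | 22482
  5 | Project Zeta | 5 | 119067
SELECT department_id, COUNT(*) AS n FROM projects GROUP BY department_id

Execution result:
department_id | n
1 | 1
2 | 1
5 | 3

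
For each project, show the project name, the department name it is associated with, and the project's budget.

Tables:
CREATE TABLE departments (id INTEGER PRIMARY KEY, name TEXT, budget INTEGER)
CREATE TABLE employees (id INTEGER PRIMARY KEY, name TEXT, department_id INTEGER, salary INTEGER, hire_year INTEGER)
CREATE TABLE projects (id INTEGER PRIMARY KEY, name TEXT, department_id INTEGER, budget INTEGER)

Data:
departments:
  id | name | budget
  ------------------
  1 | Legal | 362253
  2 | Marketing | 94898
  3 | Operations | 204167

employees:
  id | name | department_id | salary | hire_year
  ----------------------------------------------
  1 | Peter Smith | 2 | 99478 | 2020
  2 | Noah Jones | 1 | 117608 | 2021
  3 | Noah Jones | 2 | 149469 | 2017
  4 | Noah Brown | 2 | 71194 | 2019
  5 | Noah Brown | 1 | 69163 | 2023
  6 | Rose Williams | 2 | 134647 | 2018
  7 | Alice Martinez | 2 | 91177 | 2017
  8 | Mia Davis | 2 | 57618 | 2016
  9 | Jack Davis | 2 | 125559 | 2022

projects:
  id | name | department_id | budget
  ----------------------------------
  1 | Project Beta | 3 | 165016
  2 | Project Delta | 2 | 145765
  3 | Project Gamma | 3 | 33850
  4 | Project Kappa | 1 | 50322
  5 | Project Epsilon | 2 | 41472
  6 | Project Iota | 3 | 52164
SELECT c.name, p.name AS department, c.budget FROM projects c JOIN departments p ON c.department_id = p.id

Execution result:
name | department | budget
Project Beta | Operations | 165016
Project Delta | Marketing | 145765
Project Gamma | Operations | 33850
Project Kappa | Legal | 50322
Project Epsilon | Marketing | 41472
Project Iota | Operations | 52164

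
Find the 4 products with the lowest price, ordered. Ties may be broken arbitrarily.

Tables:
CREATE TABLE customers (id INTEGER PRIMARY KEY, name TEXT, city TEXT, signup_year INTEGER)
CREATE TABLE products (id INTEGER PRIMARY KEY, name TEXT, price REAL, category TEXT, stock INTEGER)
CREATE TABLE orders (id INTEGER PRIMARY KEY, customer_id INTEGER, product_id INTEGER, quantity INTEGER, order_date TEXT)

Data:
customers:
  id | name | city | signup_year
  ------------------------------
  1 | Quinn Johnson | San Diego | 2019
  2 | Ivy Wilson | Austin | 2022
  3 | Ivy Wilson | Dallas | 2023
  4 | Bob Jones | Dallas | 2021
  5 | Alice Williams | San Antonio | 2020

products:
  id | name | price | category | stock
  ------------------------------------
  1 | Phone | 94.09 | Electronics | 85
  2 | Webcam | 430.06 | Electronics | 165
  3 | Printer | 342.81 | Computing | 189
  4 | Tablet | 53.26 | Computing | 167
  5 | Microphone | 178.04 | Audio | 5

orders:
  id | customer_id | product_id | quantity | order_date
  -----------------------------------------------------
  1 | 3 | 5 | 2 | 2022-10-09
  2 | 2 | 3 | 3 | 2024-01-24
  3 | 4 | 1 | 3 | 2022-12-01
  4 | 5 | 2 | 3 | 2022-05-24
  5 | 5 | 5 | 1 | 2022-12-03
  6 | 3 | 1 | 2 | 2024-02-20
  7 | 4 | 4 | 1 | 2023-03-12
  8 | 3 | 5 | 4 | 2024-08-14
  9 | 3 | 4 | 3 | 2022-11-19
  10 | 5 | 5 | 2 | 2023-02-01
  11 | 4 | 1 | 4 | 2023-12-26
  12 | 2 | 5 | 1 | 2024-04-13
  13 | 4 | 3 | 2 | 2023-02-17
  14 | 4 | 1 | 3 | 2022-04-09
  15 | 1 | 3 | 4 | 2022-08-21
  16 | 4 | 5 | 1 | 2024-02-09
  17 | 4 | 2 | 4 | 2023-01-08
SELECT name, price FROM products ORDER BY price ASC LIMIT 4

Execution result:
name | price
Tablet | 53.26
Phone | 94.09
Microphone | 178.04
Printer | 342.81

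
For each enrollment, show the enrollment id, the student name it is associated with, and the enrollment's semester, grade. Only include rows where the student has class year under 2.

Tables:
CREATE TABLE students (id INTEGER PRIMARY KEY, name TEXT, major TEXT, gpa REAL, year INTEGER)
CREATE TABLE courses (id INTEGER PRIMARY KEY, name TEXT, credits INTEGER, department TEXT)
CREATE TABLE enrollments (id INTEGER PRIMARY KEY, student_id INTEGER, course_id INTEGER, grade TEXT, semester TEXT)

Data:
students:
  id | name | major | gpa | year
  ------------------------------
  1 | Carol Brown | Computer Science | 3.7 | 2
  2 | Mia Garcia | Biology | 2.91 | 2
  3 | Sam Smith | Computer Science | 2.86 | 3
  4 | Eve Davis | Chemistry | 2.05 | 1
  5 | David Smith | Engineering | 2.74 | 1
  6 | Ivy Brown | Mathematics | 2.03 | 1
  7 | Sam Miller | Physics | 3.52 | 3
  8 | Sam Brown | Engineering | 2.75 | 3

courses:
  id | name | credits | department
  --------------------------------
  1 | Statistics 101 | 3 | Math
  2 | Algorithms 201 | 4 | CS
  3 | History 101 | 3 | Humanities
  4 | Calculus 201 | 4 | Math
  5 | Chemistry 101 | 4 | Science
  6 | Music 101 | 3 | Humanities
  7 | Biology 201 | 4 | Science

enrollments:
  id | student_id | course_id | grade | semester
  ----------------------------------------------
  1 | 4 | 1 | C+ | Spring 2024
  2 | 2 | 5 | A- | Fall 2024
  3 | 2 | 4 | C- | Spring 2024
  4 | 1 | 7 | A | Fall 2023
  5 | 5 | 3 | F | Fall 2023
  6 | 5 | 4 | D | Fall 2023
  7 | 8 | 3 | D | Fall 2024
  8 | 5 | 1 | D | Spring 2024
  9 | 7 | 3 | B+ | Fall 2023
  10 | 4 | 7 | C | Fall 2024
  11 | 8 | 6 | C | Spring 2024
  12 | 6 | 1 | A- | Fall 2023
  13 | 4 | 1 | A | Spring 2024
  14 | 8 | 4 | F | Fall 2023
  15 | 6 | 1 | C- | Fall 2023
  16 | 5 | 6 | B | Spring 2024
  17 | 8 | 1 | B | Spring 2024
SELECT c.id, p.name AS student, c.semester, c.grade FROM enrollments c JOIN students p ON c.student_id = p.id WHERE p.year < 2

Execution result:
id | student | semester | grade
1 | Eve Davis | Spring 2024 | C+
5 | David Smith | Fall 2023 | F
6 | David Smith | Fall 2023 | D
8 | David Smith | Spring 2024 | D
10 | Eve Davis | Fall 2024 | C
12 | Ivy Brown | Fall 2023 | A-
13 | Eve Davis | Spring 2024 | A
15 | Ivy Brown | Fall 2023 | C-
16 | David Smith | Spring 2024 | B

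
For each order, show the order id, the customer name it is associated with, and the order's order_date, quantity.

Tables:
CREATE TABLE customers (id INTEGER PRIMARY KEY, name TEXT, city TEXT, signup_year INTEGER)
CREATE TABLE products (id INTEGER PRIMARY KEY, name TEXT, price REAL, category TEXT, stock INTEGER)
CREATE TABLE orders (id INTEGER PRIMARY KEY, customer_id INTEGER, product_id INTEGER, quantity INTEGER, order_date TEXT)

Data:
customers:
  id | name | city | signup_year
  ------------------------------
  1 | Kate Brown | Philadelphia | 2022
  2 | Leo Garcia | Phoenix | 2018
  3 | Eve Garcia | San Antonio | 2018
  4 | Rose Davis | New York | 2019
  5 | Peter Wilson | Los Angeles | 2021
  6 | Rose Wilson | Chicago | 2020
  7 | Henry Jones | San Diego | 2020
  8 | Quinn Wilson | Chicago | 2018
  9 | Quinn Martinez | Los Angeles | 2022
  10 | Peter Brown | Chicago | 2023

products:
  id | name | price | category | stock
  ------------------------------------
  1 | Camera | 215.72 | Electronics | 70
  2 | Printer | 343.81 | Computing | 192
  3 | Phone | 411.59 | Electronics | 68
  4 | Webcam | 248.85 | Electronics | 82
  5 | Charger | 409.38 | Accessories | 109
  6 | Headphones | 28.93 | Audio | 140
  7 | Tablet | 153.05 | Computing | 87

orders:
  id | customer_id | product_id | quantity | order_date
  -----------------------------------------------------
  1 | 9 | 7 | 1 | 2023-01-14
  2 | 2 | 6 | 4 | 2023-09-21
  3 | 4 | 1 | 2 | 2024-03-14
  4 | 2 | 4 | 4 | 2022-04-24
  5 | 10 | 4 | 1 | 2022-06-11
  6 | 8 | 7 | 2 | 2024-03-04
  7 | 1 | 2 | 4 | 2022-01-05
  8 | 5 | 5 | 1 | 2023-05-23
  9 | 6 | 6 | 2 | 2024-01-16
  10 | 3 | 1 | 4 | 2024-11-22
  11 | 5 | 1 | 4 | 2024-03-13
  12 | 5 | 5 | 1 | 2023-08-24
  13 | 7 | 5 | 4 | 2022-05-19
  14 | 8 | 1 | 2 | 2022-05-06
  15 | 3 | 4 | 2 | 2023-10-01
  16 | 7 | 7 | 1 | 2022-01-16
SELECT c.id, p.name AS customer, c.order_date, c.quantity FROM orders c JOIN customers p ON c.customer_id = p.id

Execution result:
id | customer | order_date | quantity
1 | Quinn Martinez | 2023-01-14 | 1
2 | Leo Garcia | 2023-09-21 | 4
3 | Rose Davis | 2024-03-14 | 2
4 | Leo Garcia | 2022-04-24 | 4
5 | Peter Brown | 2022-06-11 | 1
6 | Quinn Wilson | 2024-03-04 | 2
7 | Kate Brown | 2022-01-05 | 4
8 | Peter Wilson | 2023-05-23 | 1
9 | Rose Wilson | 2024-01-16 | 2
10 | Eve Garcia | 2024-11-22 | 4
11 | Peter Wilson | 2024-03-13 | 4
12 | Peter Wilson | 2023-08-24 | 1
13 | Henry Jones | 2022-05-19 | 4
14 | Quinn Wilson | 2022-05-06 | 2
15 | Eve Garcia | 2023-10-01 | 2
16 | Henry Jones | 2022-01-16 | 1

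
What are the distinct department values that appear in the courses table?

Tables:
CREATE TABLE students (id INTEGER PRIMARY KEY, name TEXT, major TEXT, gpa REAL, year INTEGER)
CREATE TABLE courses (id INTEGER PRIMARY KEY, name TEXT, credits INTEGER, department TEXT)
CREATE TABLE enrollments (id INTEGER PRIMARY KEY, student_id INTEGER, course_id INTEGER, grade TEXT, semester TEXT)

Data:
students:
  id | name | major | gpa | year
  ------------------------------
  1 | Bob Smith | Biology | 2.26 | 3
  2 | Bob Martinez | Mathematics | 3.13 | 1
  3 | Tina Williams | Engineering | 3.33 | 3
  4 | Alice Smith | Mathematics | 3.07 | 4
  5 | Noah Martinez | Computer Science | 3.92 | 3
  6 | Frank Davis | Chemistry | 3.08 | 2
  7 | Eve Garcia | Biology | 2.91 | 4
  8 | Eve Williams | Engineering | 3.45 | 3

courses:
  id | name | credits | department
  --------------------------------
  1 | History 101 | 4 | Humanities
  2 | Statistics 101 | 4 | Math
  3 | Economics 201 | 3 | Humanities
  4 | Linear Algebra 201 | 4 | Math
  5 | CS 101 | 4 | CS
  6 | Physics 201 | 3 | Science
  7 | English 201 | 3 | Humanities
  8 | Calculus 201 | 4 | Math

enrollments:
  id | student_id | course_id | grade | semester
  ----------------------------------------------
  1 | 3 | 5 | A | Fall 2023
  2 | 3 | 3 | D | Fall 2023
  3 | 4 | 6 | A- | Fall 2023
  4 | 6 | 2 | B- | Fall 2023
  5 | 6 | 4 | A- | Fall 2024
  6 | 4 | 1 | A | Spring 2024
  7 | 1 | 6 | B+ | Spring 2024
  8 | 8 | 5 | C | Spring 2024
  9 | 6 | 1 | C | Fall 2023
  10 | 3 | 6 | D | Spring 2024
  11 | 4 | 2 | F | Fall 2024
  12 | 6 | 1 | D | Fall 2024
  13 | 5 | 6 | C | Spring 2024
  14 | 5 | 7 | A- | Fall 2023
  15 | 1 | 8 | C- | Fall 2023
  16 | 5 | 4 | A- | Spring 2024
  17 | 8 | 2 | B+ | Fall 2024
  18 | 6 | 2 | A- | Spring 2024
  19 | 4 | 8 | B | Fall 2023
SELECT DISTINCT department FROM courses

Execution result:
department
Humanities
Math
CS
Science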